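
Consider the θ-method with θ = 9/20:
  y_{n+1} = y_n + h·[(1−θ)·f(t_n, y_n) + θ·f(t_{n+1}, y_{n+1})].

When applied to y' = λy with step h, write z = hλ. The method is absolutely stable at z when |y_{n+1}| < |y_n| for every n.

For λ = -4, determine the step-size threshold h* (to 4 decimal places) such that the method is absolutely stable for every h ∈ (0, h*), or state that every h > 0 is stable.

Set f=λy, z=hλ:
  y_{n+1} = y_n + z·[11/20·y_n + 9/20·y_{n+1}] ⇒ (1 − 9/20z)y_{n+1} = (1 + 11/20z)y_n
  so R(z) = (1 + 11/20z)/(1 − 9/20z).

Find x<0 with |R(x)|<1.
x=-1.67: |R|=0.0465
R=−1: 1+11/20x = −1+9/20x ⇒ -1/10x=2 ⇒ x=2/(-1/10)=-20.0000
Confirm numerically:
  x=-19.097: |R|=0.99059 <1
  x=-18.345: |R|=0.98212 <1
  x=-14.965: |R|=0.93490 <1
  x=-14.305: |R|=0.92343 <1
  x=-20.404: |R|=1.00397 >1
  x=-20.364: |R|=1.00358 >1
  x=-20.236: |R|=1.00234 >1
Stable set (-20.0000, 0).

(-20.0000,0); λ=-4 ⇒ h* = (20)/4 = 5.0000.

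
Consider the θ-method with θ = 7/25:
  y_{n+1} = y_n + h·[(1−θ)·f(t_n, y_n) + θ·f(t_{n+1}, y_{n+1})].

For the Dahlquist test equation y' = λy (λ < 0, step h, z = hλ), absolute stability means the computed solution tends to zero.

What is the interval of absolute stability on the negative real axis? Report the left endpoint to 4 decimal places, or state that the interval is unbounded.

(-4.5455, 0).

With y'=λy (z=hλ):
  y_{n+1} = y_n + z·[18/25·y_n + 7/25·y_{n+1}] ⇒ (1 − 7/25z)y_{n+1} = (1 + 18/25z)y_n
  Hence R(z) = (1 + 18/25z)/(1 − 7/25z).

Find x<0 with |R(x)|<1.
x=-1.55: |R|=0.0809
R=−1: 1+18/25x = −1+7/25x ⇒ -11/25x=2 ⇒ x=2/(-11/25)=-4.5455
Confirm numerically:
  x=-4.276: |R|=0.94604 <1
  x=-3.216: |R|=0.69220 <1
  x=-2.338: |R|=0.41300 <1
  x=-2.065: |R|=0.30845 <1
  x=-5.062: |R|=1.09402 >1
  x=-4.682: |R|=1.02600 >1
  x=-4.681: |R|=1.02581 >1
So |R|<1 on (-4.5455, 0).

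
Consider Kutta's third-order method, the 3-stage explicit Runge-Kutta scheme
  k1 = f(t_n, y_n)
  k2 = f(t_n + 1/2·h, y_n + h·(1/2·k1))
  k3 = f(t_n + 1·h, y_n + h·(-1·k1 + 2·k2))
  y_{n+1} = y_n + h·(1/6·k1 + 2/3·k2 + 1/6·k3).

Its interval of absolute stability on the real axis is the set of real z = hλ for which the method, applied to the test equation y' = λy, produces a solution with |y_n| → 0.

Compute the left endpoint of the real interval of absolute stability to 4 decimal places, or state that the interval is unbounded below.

With y'=λy (z=hλ):
  order 3, 3-stage ⇒ R(z)=1+z+z^2/2+z^3/6
  (e.g. R(-0.99)=0.33833, |R|=0.33833)

Need |R(x)|<1, x<0.
x=-0.99: |R|=0.3383
|R(-2.59)|=1.1316 |R(-2.4)|=0.8240 |R(-1.65)|=0.0374
Bisect:
  x_lo=-3.3388 |R|=2.9683  x_hi=-0.1629 |R|=0.8497
  mid=-1.75083 |R|=0.11263 →hi
  mid=-2.54482 |R|=1.05353 →lo
  mid=-2.14783 |R|=0.49263 →hi
  mid=-2.34633 |R|=0.74655 →hi
  mid=-2.44557 |R|=0.89292 →hi
  mid=-2.49520 |R|=0.97138 →hi
  mid=-2.52001 |R|=1.01199 →lo
  mid=-2.50761 |R|=0.99157 →hi
  mid=-2.51381 |R|=1.00175 →lo
  ...
  [-2.51284,-2.51265] ⇒ x*=-2.5127
Interval (-2.5127, 0).

left endpoint -2.5127.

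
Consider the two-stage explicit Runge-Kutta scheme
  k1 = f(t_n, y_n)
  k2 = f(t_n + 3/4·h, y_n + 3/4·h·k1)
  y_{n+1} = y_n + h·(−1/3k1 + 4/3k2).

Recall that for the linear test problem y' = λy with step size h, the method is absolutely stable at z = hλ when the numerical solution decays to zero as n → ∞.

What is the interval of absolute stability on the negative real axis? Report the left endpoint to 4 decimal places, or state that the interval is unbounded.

On y'=λy, z=hλ:
  k1=λy_n ⇒ h·k1=z·y_n;  k2=λ(1+3/4z)y_n ⇒ h·k2=z(1+3/4z)y_n
  y_{n+1}/y_n = 1 − 1/3z + 4/3z(1+3/4z) = 1 + z + z²
  R(z) = 1 + z + z².

Boundary: |R(x)|=1, x<0.
x=-1.7: |R|=2.1900
R=1: x+1x²=0 ⇒ x=−1=-1.0000; min R=1−1/(4·1)=0.7500>−1
Confirm numerically:
  x=-0.948: |R|=0.95070 <1
  x=-0.896: |R|=0.90682 <1
  x=-0.746: |R|=0.81052 <1
  x=-0.695: |R|=0.78802 <1
  x=-1.512: |R|=1.77414 >1
  x=-1.483: |R|=1.71629 >1
Stable set (-1.0000, 0).

(-1.0000, 0).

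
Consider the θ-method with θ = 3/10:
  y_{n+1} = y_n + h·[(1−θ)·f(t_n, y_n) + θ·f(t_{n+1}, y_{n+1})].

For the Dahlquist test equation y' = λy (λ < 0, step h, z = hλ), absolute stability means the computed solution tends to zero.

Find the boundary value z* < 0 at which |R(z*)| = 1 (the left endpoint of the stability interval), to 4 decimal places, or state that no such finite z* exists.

left endpoint -5.0000.

Set f=λy, z=hλ:
  y_{n+1} = y_n + z·[7/10·y_n + 3/10·y_{n+1}] ⇒ (1 − 3/10z)y_{n+1} = (1 + 7/10z)y_n
  so R(z) = (1 + 7/10z)/(1 − 3/10z).

Need |R(x)|<1, x<0.
x=-1.1: |R|=0.1729
R=−1: 1+7/10x = −1+3/10x ⇒ -2/5x=2 ⇒ x=2/(-2/5)=-5.0000
Confirm numerically:
  x=-4.655: |R|=0.94242 <1
  x=-3.098: |R|=0.60568 <1
  x=-2.316: |R|=0.36653 <1
  x=-5.588: |R|=1.08788 >1
  x=-5.437: |R|=1.06644 >1
  x=-5.032: |R|=1.00510 >1
Interval (-5.0000, 0).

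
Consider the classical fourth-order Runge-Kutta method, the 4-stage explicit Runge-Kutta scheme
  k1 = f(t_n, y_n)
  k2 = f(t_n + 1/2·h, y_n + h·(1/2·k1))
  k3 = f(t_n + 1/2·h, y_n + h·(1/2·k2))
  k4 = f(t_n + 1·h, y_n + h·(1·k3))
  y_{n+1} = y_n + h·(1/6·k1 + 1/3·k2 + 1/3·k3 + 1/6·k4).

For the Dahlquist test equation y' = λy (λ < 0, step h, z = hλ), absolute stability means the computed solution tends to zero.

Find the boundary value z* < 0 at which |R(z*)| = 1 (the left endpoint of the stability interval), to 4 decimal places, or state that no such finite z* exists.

On y'=λy, z=hλ:
  order 4, 4-stage ⇒ R(z)=1+z+z^2/2+z^3/6+z^4/24
  (e.g. R(-1.77)=0.28121, |R|=0.28121)

Solve |R(x)|<1 on ℝ⁻.
x=-1.77: |R|=0.2812
|R(-2.52)|=0.6683 |R(-2.41)|=0.5667 |R(-1.12)|=0.3386
Bisect:
  x_lo=-3.5481 |R|=2.9054  x_hi=-0.2894 |R|=0.7487
  mid=-1.91874 |R|=0.30946 →hi
  mid=-2.73342 |R|=0.92457 →hi
  mid=-3.14076 |R|=1.68223 →lo
  mid=-2.93709 |R|=1.25405 →lo
  mid=-2.83526 |R|=1.07798 →lo
  mid=-2.78434 |R|=0.99856 →hi
  mid=-2.80980 |R|=1.03758 →lo
  mid=-2.79707 |R|=1.01790 →lo
  mid=-2.79070 |R|=1.00819 →lo
  mid=-2.78752 |R|=1.00336 →lo
  ...
  [-2.78533,-2.78513] ⇒ x*=-2.7853
Stable set (-2.7853, 0).

left endpoint -2.7853.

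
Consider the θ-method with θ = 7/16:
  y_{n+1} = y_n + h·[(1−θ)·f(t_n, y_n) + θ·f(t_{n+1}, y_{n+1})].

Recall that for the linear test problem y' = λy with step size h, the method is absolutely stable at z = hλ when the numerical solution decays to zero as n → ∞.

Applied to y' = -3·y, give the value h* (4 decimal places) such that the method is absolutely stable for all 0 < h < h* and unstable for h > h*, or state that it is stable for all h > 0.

Set f=λy, z=hλ:
  y_{n+1} = y_n + z·[9/16·y_n + 7/16·y_{n+1}] ⇒ (1 − 7/16z)y_{n+1} = (1 + 9/16z)y_n
  Hence R(z) = (1 + 9/16z)/(1 − 7/16z).

Boundary: |R(x)|=1, x<0.
x=-0.64: |R|=0.5000
R=−1: 1+9/16x = −1+7/16x ⇒ -1/8x=2 ⇒ x=2/(-1/8)=-16.0000
Confirm numerically:
  x=-11.193: |R|=0.89810 <1
  x=-9.331: |R|=0.83598 <1
  x=-9.131: |R|=0.82810 <1
  x=-8.709: |R|=0.81053 <1
  x=-16.324: |R|=1.00497 >1
  x=-16.029: |R|=1.00045 >1
Interval (-16.0000, 0).

(-16.0000,0); λ=-3 ⇒ h* = (16)/3 = 5.3333.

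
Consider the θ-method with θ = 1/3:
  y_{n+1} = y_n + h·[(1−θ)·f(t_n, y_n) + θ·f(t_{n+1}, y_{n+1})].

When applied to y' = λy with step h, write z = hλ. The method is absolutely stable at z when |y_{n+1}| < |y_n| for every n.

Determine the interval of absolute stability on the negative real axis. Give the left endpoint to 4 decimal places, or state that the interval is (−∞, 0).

z∈(-6.0000,0).

With y'=λy (z=hλ):
  y_{n+1} = y_n + z·[2/3·y_n + 1/3·y_{n+1}] ⇒ (1 − 1/3z)y_{n+1} = (1 + 2/3z)y_n
  R(z) = (1 + 2/3z)/(1 − 1/3z).

Need |R(x)|<1, x<0.
x=-0.57: |R|=0.5210
R=−1: 1+2/3x = −1+1/3x ⇒ -1/3x=2 ⇒ x=2/(-1/3)=-6.0000
Confirm numerically:
  x=-5.809: |R|=0.97832 <1
  x=-5.750: |R|=0.97143 <1
  x=-4.851: |R|=0.85365 <1
  x=-3.484: |R|=0.61197 <1
  x=-6.409: |R|=1.04347 >1
  x=-6.130: |R|=1.01424 >1
Interval (-6.0000, 0).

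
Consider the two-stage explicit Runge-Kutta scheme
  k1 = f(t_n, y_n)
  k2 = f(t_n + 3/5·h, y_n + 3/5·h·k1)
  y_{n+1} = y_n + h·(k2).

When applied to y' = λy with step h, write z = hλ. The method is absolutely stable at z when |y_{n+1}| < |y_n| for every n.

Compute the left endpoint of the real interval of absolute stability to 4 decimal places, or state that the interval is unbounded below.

left endpoint -1.6667.

Test eqn y'=λy, z=hλ:
  k1=λy_n ⇒ h·k1=z·y_n;  k2=λ(1+3/5z)y_n ⇒ h·k2=z(1+3/5z)y_n
  y_{n+1}/y_n = 1 + z(1+3/5z) = 1 + z + 3/5z²
  R(z) = 1 + z + 3/5z².

Solve |R(x)|<1 on ℝ⁻.
x=-0.57: |R|=0.6249
R=1: x+3/5x²=0 ⇒ x=−5/3=-1.6667; min R=1−1/(4·3/5)=0.5833>−1
Confirm numerically:
  x=-1.481: |R|=0.83502 <1
  x=-0.747: |R|=0.58781 <1
  x=-0.688: |R|=0.59601 <1
  x=-2.162: |R|=1.64255 >1
  x=-1.876: |R|=1.23563 >1
  x=-1.728: |R|=1.06359 >1
Stable set (-1.6667, 0).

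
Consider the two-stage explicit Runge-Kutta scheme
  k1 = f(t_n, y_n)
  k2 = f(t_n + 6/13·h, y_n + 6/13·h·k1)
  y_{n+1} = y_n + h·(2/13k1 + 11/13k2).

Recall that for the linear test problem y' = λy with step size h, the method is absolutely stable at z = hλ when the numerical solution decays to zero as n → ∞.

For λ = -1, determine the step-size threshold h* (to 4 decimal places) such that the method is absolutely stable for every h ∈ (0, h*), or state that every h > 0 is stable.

(-2.5606,0); λ=-1 ⇒ h* = (169/66)/1 = 2.5606.

On y'=λy, z=hλ:
  k1=λy_n ⇒ h·k1=z·y_n;  k2=λ(1+6/13z)y_n ⇒ h·k2=z(1+6/13z)y_n
  y_{n+1}/y_n = 1 + 2/13z + 11/13z(1+6/13z) = 1 + z + 66/169z²
  so R(z) = 1 + z + 66/169z².

Boundary: |R(x)|=1, x<0.
x=-0.65: |R|=0.5150
R=1: x+66/169x²=0 ⇒ x=−169/66=-2.5606; min R=1−1/(4·66/169)=0.3598>−1
Confirm numerically:
  x=-1.797: |R|=0.46411 <1
  x=-1.643: |R|=0.41122 <1
  x=-1.397: |R|=0.36517 <1
  x=-1.131: |R|=0.36855 <1
  x=-2.890: |R|=1.37177 >1
  x=-2.756: |R|=1.21030 >1
So |R|<1 on (-2.5606, 0).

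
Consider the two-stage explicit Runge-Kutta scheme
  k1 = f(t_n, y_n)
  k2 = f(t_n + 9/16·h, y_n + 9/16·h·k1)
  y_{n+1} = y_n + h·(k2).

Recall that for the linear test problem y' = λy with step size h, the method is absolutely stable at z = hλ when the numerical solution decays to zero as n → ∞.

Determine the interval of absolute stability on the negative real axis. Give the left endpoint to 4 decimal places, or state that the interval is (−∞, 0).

On y'=λy, z=hλ:
  k1=λy_n ⇒ h·k1=z·y_n;  k2=λ(1+9/16z)y_n ⇒ h·k2=z(1+9/16z)y_n
  y_{n+1}/y_n = 1 + z(1+9/16z) = 1 + z + 9/16z²
  ⇒ R(z) = 1 + z + 9/16z².

Find x<0 with |R(x)|<1.
x=-1.27: |R|=0.6373
R=1: x+9/16x²=0 ⇒ x=−16/9=-1.7778; min R=1−1/(4·9/16)=0.5556>−1
Confirm numerically:
  x=-1.566: |R|=0.81345 <1
  x=-1.308: |R|=0.65436 <1
  x=-0.840: |R|=0.55690 <1
  x=-2.189: |R|=1.50634 >1
  x=-2.134: |R|=1.42760 >1
Interval (-1.7778, 0).

z∈(-1.7778,0).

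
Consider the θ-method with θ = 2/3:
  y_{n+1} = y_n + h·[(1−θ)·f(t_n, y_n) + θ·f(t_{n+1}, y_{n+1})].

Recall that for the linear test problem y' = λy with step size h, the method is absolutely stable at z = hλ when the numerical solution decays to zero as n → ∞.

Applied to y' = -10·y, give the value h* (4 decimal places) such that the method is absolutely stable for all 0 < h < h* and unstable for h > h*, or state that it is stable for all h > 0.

interval (−∞, 0). Any h>0 works for λ=-10.

With y'=λy (z=hλ):
  y_{n+1} = y_n + z·[1/3·y_n + 2/3·y_{n+1}] ⇒ (1 − 2/3z)y_{n+1} = (1 + 1/3z)y_n
  Hence R(z) = (1 + 1/3z)/(1 − 2/3z).

Find x<0 with |R(x)|<1.
x=-1.66: |R|=0.2120
x=-2: |R|=0.1429
x=-10: |R|=0.3043
x=-100: |R|=0.4778
θ=2/3≥1/2 ⇒ |1+1/3x|<|1−2/3x| ∀x<0 ⇒ interval (−∞,0).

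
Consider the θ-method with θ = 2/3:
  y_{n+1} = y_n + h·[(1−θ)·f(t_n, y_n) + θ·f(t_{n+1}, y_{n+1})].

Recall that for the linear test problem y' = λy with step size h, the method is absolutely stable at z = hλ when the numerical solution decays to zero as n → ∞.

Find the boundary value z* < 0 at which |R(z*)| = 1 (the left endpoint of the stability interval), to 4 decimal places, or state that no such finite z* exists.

unbounded; (−∞, 0).

On y'=λy, z=hλ:
  y_{n+1} = y_n + z·[1/3·y_n + 2/3·y_{n+1}] ⇒ (1 − 2/3z)y_{n+1} = (1 + 1/3z)y_n
  ⇒ R(z) = (1 + 1/3z)/(1 − 2/3z).

Find x<0 with |R(x)|<1.
x=-1.59: |R|=0.2282
x=-2: |R|=0.1429
x=-10: |R|=0.3043
x=-100: |R|=0.4778
θ=2/3≥1/2 ⇒ |1+1/3x|<|1−2/3x| ∀x<0 ⇒ unbounded interval.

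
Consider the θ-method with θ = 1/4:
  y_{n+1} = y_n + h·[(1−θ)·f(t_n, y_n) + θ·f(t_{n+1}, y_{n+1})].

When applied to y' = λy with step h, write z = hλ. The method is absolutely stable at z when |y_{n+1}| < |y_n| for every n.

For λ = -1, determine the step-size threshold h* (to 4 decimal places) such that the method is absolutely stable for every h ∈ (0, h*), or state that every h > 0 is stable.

Set f=λy, z=hλ:
  y_{n+1} = y_n + z·[3/4·y_n + 1/4·y_{n+1}] ⇒ (1 − 1/4z)y_{n+1} = (1 + 3/4z)y_n
  so R(z) = (1 + 3/4z)/(1 − 1/4z).

Need |R(x)|<1, x<0.
x=-0.57: |R|=0.5011
R=−1: 1+3/4x = −1+1/4x ⇒ -1/2x=2 ⇒ x=2/(-1/2)=-4.0000
Confirm numerically:
  x=-3.470: |R|=0.85810 <1
  x=-2.729: |R|=0.62223 <1
  x=-2.148: |R|=0.39753 <1
  x=-4.418: |R|=1.09931 >1
  x=-4.034: |R|=1.00846 >1
So |R|<1 on (-4.0000, 0).

(-4.0000,0); λ=-1 ⇒ h* = (4)/1 = 4.0000.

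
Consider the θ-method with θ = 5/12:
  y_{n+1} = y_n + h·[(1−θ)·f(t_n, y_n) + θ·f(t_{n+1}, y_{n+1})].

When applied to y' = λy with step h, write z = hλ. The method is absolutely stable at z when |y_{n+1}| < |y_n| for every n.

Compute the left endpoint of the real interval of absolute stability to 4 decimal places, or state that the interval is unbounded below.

Set f=λy, z=hλ:
  y_{n+1} = y_n + z·[7/12·y_n + 5/12·y_{n+1}] ⇒ (1 − 5/12z)y_{n+1} = (1 + 7/12z)y_n
  Hence R(z) = (1 + 7/12z)/(1 − 5/12z).

Find x<0 with |R(x)|<1.
x=-1.25: |R|=0.1781
R=−1: 1+7/12x = −1+5/12x ⇒ -1/6x=2 ⇒ x=2/(-1/6)=-12.0000
Confirm numerically:
  x=-11.734: |R|=0.99247 <1
  x=-7.252: |R|=0.80323 <1
  x=-5.764: |R|=0.69446 <1
  x=-12.303: |R|=1.00824 >1
  x=-12.184: |R|=1.00505 >1
Interval (-12.0000, 0).

left endpoint -12.0000.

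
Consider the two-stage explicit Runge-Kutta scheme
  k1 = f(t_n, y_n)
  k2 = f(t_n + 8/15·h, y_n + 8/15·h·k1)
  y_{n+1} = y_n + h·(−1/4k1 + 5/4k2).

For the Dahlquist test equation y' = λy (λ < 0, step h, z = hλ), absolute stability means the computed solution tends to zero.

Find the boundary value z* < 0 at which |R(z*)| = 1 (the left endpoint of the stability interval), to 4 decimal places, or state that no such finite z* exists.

On y'=λy, z=hλ:
  k1=λy_n ⇒ h·k1=z·y_n;  k2=λ(1+8/15z)y_n ⇒ h·k2=z(1+8/15z)y_n
  y_{n+1}/y_n = 1 − 1/4z + 5/4z(1+8/15z) = 1 + z + 2/3z²
  ⇒ R(z) = 1 + z + 2/3z².

Find x<0 with |R(x)|<1.
x=-1.06: |R|=0.6891
R=1: x+2/3x²=0 ⇒ x=−3/2=-1.5000; min R=1−1/(4·2/3)=0.6250>−1
Confirm numerically:
  x=-1.405: |R|=0.91102 <1
  x=-1.375: |R|=0.88542 <1
  x=-0.768: |R|=0.62522 <1
  x=-0.630: |R|=0.63460 <1
  x=-1.914: |R|=1.52826 >1
  x=-1.811: |R|=1.37548 >1
  x=-1.794: |R|=1.35162 >1
So |R|<1 on (-1.5000, 0).

left endpoint -1.5000.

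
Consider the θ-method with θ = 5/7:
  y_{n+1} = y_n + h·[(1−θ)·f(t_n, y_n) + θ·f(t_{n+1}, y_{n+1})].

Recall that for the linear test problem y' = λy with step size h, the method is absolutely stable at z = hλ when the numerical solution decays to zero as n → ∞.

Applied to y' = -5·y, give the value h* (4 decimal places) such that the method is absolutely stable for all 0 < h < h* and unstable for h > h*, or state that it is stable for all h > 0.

(−∞, 0) — no finite endpoint. Any h>0 works for λ=-5.

On y'=λy, z=hλ:
  y_{n+1} = y_n + z·[2/7·y_n + 5/7·y_{n+1}] ⇒ (1 − 5/7z)y_{n+1} = (1 + 2/7z)y_n
  R(z) = (1 + 2/7z)/(1 − 5/7z).

Need |R(x)|<1, x<0.
x=-1.76: |R|=0.2203
x=-2: |R|=0.1765
x=-10: |R|=0.2281
x=-100: |R|=0.3807
θ=5/7≥1/2 ⇒ |1+2/7x|<|1−5/7x| ∀x<0 ⇒ interval (−∞,0).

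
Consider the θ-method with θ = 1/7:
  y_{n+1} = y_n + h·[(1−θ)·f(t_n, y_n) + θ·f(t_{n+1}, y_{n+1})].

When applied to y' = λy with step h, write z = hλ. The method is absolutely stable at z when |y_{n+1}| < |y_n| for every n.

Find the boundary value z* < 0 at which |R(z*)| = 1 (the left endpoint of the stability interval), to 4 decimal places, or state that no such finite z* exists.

z* = -2.8000.

With y'=λy (z=hλ):
  y_{n+1} = y_n + z·[6/7·y_n + 1/7·y_{n+1}] ⇒ (1 − 1/7z)y_{n+1} = (1 + 6/7z)y_n
  so R(z) = (1 + 6/7z)/(1 − 1/7z).

Solve |R(x)|<1 on ℝ⁻.
x=-0.88: |R|=0.2183
R=−1: 1+6/7x = −1+1/7x ⇒ -5/7x=2 ⇒ x=2/(-5/7)=-2.8000
Confirm numerically:
  x=-2.679: |R|=0.93749 <1
  x=-2.357: |R|=0.76328 <1
  x=-2.306: |R|=0.73458 <1
  x=-2.209: |R|=0.67912 <1
  x=-3.379: |R|=1.27893 >1
  x=-3.286: |R|=1.23624 >1
  x=-2.869: |R|=1.03496 >1
Interval (-2.8000, 0).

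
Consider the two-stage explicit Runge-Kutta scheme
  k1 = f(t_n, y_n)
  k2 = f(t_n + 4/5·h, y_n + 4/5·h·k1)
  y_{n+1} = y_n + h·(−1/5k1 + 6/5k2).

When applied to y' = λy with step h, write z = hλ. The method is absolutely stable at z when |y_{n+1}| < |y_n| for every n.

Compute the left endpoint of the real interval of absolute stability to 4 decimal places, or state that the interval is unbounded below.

left endpoint -1.0417.

Test eqn y'=λy, z=hλ:
  k1=λy_n ⇒ h·k1=z·y_n;  k2=λ(1+4/5z)y_n ⇒ h·k2=z(1+4/5z)y_n
  y_{n+1}/y_n = 1 − 1/5z + 6/5z(1+4/5z) = 1 + z + 24/25z²
  R(z) = 1 + z + 24/25z².

Need |R(x)|<1, x<0.
x=-0.5: |R|=0.7400
R=1: x+24/25x²=0 ⇒ x=−25/24=-1.0417; min R=1−1/(4·24/25)=0.7396>−1
Confirm numerically:
  x=-0.718: |R|=0.77690 <1
  x=-0.497: |R|=0.74013 <1
  x=-0.492: |R|=0.74038 <1
  x=-0.476: |R|=0.74151 <1
  x=-1.399: |R|=1.47991 >1
  x=-1.325: |R|=1.36040 >1
  x=-1.254: |R|=1.25562 >1
Interval (-1.0417, 0).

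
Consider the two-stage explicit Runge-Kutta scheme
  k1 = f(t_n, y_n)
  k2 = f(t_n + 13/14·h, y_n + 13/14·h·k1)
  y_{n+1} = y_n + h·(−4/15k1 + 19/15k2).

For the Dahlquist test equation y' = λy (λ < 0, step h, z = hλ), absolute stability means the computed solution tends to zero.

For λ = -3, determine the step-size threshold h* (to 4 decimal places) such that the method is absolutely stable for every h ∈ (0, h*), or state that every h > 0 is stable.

(-0.8502,0); λ=-3 ⇒ h* = (210/247)/3 = 0.2834.

Set f=λy, z=hλ:
  k1=λy_n ⇒ h·k1=z·y_n;  k2=λ(1+13/14z)y_n ⇒ h·k2=z(1+13/14z)y_n
  y_{n+1}/y_n = 1 − 4/15z + 19/15z(1+13/14z) = 1 + z + 247/210z²
  R(z) = 1 + z + 247/210z².

Solve |R(x)|<1 on ℝ⁻.
x=-0.43: |R|=0.7875
R=1: x+247/210x²=0 ⇒ x=−210/247=-0.8502; min R=1−1/(4·247/210)=0.7874>−1
Confirm numerically:
  x=-0.658: |R|=0.85125 <1
  x=-0.573: |R|=0.81318 <1
  x=-0.510: |R|=0.79593 <1
  x=-1.437: |R|=1.99180 >1
  x=-1.428: |R|=1.97047 >1
So |R|<1 on (-0.8502, 0).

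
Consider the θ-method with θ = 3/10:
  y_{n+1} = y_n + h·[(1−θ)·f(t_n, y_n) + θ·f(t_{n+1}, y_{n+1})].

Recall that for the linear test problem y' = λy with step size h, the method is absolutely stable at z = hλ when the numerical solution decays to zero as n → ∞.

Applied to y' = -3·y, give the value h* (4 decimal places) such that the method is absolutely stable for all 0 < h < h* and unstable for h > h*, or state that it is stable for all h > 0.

(-5.0000,0); λ=-3 ⇒ h* = (5)/3 = 1.6667.

Test eqn y'=λy, z=hλ:
  y_{n+1} = y_n + z·[7/10·y_n + 3/10·y_{n+1}] ⇒ (1 − 3/10z)y_{n+1} = (1 + 7/10z)y_n
  so R(z) = (1 + 7/10z)/(1 − 3/10z).

Need |R(x)|<1, x<0.
x=-0.77: |R|=0.3745
R=−1: 1+7/10x = −1+3/10x ⇒ -2/5x=2 ⇒ x=2/(-2/5)=-5.0000
Confirm numerically:
  x=-4.963: |R|=0.99405 <1
  x=-4.739: |R|=0.95689 <1
  x=-3.977: |R|=0.81341 <1
  x=-2.012: |R|=0.25468 <1
  x=-5.573: |R|=1.08578 >1
  x=-5.261: |R|=1.04049 >1
So |R|<1 on (-5.0000, 0).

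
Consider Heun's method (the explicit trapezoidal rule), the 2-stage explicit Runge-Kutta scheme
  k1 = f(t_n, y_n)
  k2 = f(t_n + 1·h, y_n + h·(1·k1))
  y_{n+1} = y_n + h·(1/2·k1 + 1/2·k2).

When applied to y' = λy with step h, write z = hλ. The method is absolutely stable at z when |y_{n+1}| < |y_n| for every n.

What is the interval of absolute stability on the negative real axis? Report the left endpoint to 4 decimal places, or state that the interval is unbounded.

Test eqn y'=λy, z=hλ:
  order 2, 2-stage ⇒ R(z)=1+z+z^2/2
  (e.g. R(-0.68)=0.55120, |R|=0.55120)

Boundary: |R(x)|=1, x<0.
x=-0.68: |R|=0.5512
|R(-2.26)|=1.2938 |R(-2.23)|=1.2565 |R(-1.45)|=0.6013
Bisect:
  x_lo=-2.6510 |R|=1.8630  x_hi=-0.0771 |R|=0.9259
  mid=-1.36407 |R|=0.56627 →hi
  mid=-2.00756 |R|=1.00758 →lo
  mid=-1.68581 |R|=0.73517 →hi
  mid=-1.84668 |R|=0.85844 →hi
  mid=-1.92712 |R|=0.92978 →hi
  mid=-1.96734 |R|=0.96787 →hi
  mid=-1.98745 |R|=0.98753 →hi
  mid=-1.99750 |R|=0.99750 →hi
  mid=-2.00253 |R|=1.00253 →lo
  ...
  [-2.00001,-1.99986] ⇒ x*=-2.0000
So |R|<1 on (-2.0000, 0).

z∈(-2.0000,0).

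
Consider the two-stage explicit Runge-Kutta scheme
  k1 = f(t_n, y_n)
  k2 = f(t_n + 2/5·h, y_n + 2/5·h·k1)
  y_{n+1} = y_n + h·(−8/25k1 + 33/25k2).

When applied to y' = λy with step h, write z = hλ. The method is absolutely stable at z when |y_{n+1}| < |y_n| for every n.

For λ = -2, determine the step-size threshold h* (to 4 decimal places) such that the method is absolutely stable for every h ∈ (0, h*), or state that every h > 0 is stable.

(-1.8939,0); λ=-2 ⇒ h* = (125/66)/2 = 0.9470.

Test eqn y'=λy, z=hλ:
  k1=λy_n ⇒ h·k1=z·y_n;  k2=λ(1+2/5z)y_n ⇒ h·k2=z(1+2/5z)y_n
  y_{n+1}/y_n = 1 − 8/25z + 33/25z(1+2/5z) = 1 + z + 66/125z²
  Hence R(z) = 1 + z + 66/125z².

Solve |R(x)|<1 on ℝ⁻.
x=-1.55: |R|=0.7185
R=1: x+66/125x²=0 ⇒ x=−125/66=-1.8939; min R=1−1/(4·66/125)=0.5265>−1
Confirm numerically:
  x=-1.796: |R|=0.90713 <1
  x=-1.516: |R|=0.69748 <1
  x=-1.279: |R|=0.58472 <1
  x=-2.375: |R|=1.60325 >1
  x=-2.288: |R|=1.47605 >1
Interval (-1.8939, 0).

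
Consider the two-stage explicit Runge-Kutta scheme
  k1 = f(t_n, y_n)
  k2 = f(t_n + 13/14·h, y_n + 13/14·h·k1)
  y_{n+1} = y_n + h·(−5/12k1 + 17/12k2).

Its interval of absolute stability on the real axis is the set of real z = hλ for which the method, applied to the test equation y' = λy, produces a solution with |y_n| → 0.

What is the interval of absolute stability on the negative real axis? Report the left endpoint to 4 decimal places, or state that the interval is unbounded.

Set f=λy, z=hλ:
  k1=λy_n ⇒ h·k1=z·y_n;  k2=λ(1+13/14z)y_n ⇒ h·k2=z(1+13/14z)y_n
  y_{n+1}/y_n = 1 − 5/12z + 17/12z(1+13/14z) = 1 + z + 221/168z²
  R(z) = 1 + z + 221/168z².

Find x<0 with |R(x)|<1.
x=-1.38: |R|=2.1252
R=1: x+221/168x²=0 ⇒ x=−168/221=-0.7602; min R=1−1/(4·221/168)=0.8100>−1
Confirm numerically:
  x=-0.584: |R|=0.86465 <1
  x=-0.523: |R|=0.83682 <1
  x=-0.487: |R|=0.82499 <1
  x=-0.339: |R|=0.81218 <1
  x=-1.161: |R|=1.61216 >1
  x=-0.888: |R|=1.14931 >1
So |R|<1 on (-0.7602, 0).

(-0.7602, 0).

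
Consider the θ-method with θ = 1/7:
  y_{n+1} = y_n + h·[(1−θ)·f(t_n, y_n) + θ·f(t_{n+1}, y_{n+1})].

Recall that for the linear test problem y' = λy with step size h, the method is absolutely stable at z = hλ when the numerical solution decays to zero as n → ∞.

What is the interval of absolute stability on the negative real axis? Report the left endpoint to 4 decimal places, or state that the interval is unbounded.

(-2.8000, 0).

Test eqn y'=λy, z=hλ:
  y_{n+1} = y_n + z·[6/7·y_n + 1/7·y_{n+1}] ⇒ (1 − 1/7z)y_{n+1} = (1 + 6/7z)y_n
  R(z) = (1 + 6/7z)/(1 − 1/7z).

Find x<0 with |R(x)|<1.
x=-0.59: |R|=0.4559
R=−1: 1+6/7x = −1+1/7x ⇒ -5/7x=2 ⇒ x=2/(-5/7)=-2.8000
Confirm numerically:
  x=-2.366: |R|=0.76831 <1
  x=-1.574: |R|=0.28505 <1
  x=-1.285: |R|=0.08570 <1
  x=-3.162: |R|=1.17811 >1
  x=-3.023: |R|=1.11124 >1
  x=-2.847: |R|=1.02387 >1
Interval (-2.8000, 0).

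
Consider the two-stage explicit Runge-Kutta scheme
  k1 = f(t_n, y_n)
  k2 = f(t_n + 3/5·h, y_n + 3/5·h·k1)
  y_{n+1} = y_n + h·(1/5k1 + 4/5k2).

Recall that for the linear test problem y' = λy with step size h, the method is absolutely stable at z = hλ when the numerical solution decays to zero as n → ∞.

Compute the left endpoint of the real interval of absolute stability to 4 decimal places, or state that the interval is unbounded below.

z* = -2.0833.

With y'=λy (z=hλ):
  k1=λy_n ⇒ h·k1=z·y_n;  k2=λ(1+3/5z)y_n ⇒ h·k2=z(1+3/5z)y_n
  y_{n+1}/y_n = 1 + 1/5z + 4/5z(1+3/5z) = 1 + z + 12/25z²
  so R(z) = 1 + z + 12/25z².

Need |R(x)|<1, x<0.
x=-1.19: |R|=0.4897
R=1: x+12/25x²=0 ⇒ x=−25/12=-2.0833; min R=1−1/(4·12/25)=0.4792>−1
Confirm numerically:
  x=-1.905: |R|=0.83693 <1
  x=-1.893: |R|=0.82706 <1
  x=-1.210: |R|=0.49277 <1
  x=-2.627: |R|=1.68554 >1
  x=-2.349: |R|=1.29954 >1
  x=-2.315: |R|=1.25743 >1
Stable set (-2.0833, 0).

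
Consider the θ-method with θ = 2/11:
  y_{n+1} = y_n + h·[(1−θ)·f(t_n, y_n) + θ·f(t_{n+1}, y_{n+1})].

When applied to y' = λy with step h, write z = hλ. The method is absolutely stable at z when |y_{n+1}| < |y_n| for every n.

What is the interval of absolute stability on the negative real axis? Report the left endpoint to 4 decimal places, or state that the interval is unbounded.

Set f=λy, z=hλ:
  y_{n+1} = y_n + z·[9/11·y_n + 2/11·y_{n+1}] ⇒ (1 − 2/11z)y_{n+1} = (1 + 9/11z)y_n
  Hence R(z) = (1 + 9/11z)/(1 − 2/11z).

Solve |R(x)|<1 on ℝ⁻.
x=-0.56: |R|=0.4917
R=−1: 1+9/11x = −1+2/11x ⇒ -7/11x=2 ⇒ x=2/(-7/11)=-3.1429
Confirm numerically:
  x=-2.536: |R|=0.73569 <1
  x=-1.952: |R|=0.44069 <1
  x=-1.802: |R|=0.35730 <1
  x=-1.713: |R|=0.30618 <1
  x=-3.668: |R|=1.20048 >1
  x=-3.544: |R|=1.15524 >1
  x=-3.532: |R|=1.15080 >1
Interval (-3.1429, 0).

z∈(-3.1429,0).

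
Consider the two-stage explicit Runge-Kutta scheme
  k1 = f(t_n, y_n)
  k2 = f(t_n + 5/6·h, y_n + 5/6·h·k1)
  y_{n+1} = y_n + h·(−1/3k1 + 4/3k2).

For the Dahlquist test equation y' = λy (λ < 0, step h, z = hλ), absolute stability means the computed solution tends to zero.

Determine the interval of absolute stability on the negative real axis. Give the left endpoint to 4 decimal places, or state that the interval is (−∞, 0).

z∈(-0.9000,0).

With y'=λy (z=hλ):
  k1=λy_n ⇒ h·k1=z·y_n;  k2=λ(1+5/6z)y_n ⇒ h·k2=z(1+5/6z)y_n
  y_{n+1}/y_n = 1 − 1/3z + 4/3z(1+5/6z) = 1 + z + 10/9z²
  ⇒ R(z) = 1 + z + 10/9z².

Solve |R(x)|<1 on ℝ⁻.
x=-0.46: |R|=0.7751
R=1: x+10/9x²=0 ⇒ x=−9/10=-0.9000; min R=1−1/(4·10/9)=0.7750>−1
Confirm numerically:
  x=-0.643: |R|=0.81639 <1
  x=-0.557: |R|=0.78772 <1
  x=-0.437: |R|=0.77519 <1
  x=-1.177: |R|=1.36225 >1
  x=-1.129: |R|=1.28727 >1
So |R|<1 on (-0.9000, 0).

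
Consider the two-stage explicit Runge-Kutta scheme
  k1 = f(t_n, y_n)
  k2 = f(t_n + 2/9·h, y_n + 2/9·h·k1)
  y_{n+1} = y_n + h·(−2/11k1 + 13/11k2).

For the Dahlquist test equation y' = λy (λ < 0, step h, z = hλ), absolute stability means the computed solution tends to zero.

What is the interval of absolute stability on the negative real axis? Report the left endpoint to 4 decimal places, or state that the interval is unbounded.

On y'=λy, z=hλ:
  k1=λy_n ⇒ h·k1=z·y_n;  k2=λ(1+2/9z)y_n ⇒ h·k2=z(1+2/9z)y_n
  y_{n+1}/y_n = 1 − 2/11z + 13/11z(1+2/9z) = 1 + z + 26/99z²
  Hence R(z) = 1 + z + 26/99z².

Solve |R(x)|<1 on ℝ⁻.
x=-0.61: |R|=0.4877
R=1: x+26/99x²=0 ⇒ x=−99/26=-3.8077; min R=1−1/(4·26/99)=0.0481>−1
Confirm numerically:
  x=-3.544: |R|=0.75457 <1
  x=-3.526: |R|=0.73915 <1
  x=-2.724: |R|=0.22473 <1
  x=-2.630: |R|=0.18656 <1
  x=-4.260: |R|=1.50604 >1
  x=-4.138: |R|=1.35896 >1
  x=-3.830: |R|=1.02244 >1
Interval (-3.8077, 0).

z∈(-3.8077,0).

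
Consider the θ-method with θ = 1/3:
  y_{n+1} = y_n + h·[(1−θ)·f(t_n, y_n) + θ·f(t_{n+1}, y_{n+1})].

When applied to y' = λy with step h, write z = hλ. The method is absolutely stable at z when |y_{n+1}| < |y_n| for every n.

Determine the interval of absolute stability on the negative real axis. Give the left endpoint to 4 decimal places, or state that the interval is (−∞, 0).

With y'=λy (z=hλ):
  y_{n+1} = y_n + z·[2/3·y_n + 1/3·y_{n+1}] ⇒ (1 − 1/3z)y_{n+1} = (1 + 2/3z)y_n
  ⇒ R(z) = (1 + 2/3z)/(1 − 1/3z).

Boundary: |R(x)|=1, x<0.
x=-0.44: |R|=0.6163
R=−1: 1+2/3x = −1+1/3x ⇒ -1/3x=2 ⇒ x=2/(-1/3)=-6.0000
Confirm numerically:
  x=-2.893: |R|=0.47276 <1
  x=-2.882: |R|=0.46991 <1
  x=-2.779: |R|=0.44264 <1
  x=-6.413: |R|=1.04388 >1
  x=-6.287: |R|=1.03090 >1
  x=-6.180: |R|=1.01961 >1
Interval (-6.0000, 0).

z∈(-6.0000,0).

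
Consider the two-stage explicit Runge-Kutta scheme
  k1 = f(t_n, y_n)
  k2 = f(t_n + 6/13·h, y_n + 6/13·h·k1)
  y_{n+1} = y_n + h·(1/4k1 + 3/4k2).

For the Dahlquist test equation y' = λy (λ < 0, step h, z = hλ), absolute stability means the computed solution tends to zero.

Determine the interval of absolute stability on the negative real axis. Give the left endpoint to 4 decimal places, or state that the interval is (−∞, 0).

Set f=λy, z=hλ:
  k1=λy_n ⇒ h·k1=z·y_n;  k2=λ(1+6/13z)y_n ⇒ h·k2=z(1+6/13z)y_n
  y_{n+1}/y_n = 1 + 1/4z + 3/4z(1+6/13z) = 1 + z + 9/26z²
  R(z) = 1 + z + 9/26z².

Find x<0 with |R(x)|<1.
x=-0.75: |R|=0.4447
R=1: x+9/26x²=0 ⇒ x=−26/9=-2.8889; min R=1−1/(4·9/26)=0.2778>−1
Confirm numerically:
  x=-2.815: |R|=0.92800 <1
  x=-2.350: |R|=0.56163 <1
  x=-1.995: |R|=0.38270 <1
  x=-3.342: |R|=1.52418 >1
  x=-3.261: |R|=1.42004 >1
  x=-3.243: |R|=1.39752 >1
Interval (-2.8889, 0).

z∈(-2.8889,0).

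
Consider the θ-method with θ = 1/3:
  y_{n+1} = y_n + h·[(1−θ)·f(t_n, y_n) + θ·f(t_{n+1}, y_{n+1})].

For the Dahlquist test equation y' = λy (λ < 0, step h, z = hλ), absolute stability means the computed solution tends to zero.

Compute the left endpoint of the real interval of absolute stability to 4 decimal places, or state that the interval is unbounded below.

On y'=λy, z=hλ:
  y_{n+1} = y_n + z·[2/3·y_n + 1/3·y_{n+1}] ⇒ (1 − 1/3z)y_{n+1} = (1 + 2/3z)y_n
  ⇒ R(z) = (1 + 2/3z)/(1 − 1/3z).

Boundary: |R(x)|=1, x<0.
x=-1.3: |R|=0.0930
R=−1: 1+2/3x = −1+1/3x ⇒ -1/3x=2 ⇒ x=2/(-1/3)=-6.0000
Confirm numerically:
  x=-5.940: |R|=0.99329 <1
  x=-5.639: |R|=0.95821 <1
  x=-4.745: |R|=0.83796 <1
  x=-6.536: |R|=1.05621 >1
  x=-6.534: |R|=1.05601 >1
  x=-6.198: |R|=1.02153 >1
Stable set (-6.0000, 0).

z* = -6.0000.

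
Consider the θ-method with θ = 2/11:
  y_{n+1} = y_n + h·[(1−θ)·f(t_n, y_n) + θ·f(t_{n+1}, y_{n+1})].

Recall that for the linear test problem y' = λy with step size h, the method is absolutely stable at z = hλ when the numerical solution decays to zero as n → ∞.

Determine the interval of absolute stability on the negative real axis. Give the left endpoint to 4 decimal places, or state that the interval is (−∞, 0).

On y'=λy, z=hλ:
  y_{n+1} = y_n + z·[9/11·y_n + 2/11·y_{n+1}] ⇒ (1 − 2/11z)y_{n+1} = (1 + 9/11z)y_n
  Hence R(z) = (1 + 9/11z)/(1 − 2/11z).

Need |R(x)|<1, x<0.
x=-1.45: |R|=0.1475
R=−1: 1+9/11x = −1+2/11x ⇒ -7/11x=2 ⇒ x=2/(-7/11)=-3.1429
Confirm numerically:
  x=-2.675: |R|=0.79969 <1
  x=-2.501: |R|=0.71922 <1
  x=-1.754: |R|=0.32989 <1
  x=-3.701: |R|=1.21231 >1
  x=-3.376: |R|=1.09193 >1
  x=-3.314: |R|=1.06796 >1
Interval (-3.1429, 0).

z∈(-3.1429,0).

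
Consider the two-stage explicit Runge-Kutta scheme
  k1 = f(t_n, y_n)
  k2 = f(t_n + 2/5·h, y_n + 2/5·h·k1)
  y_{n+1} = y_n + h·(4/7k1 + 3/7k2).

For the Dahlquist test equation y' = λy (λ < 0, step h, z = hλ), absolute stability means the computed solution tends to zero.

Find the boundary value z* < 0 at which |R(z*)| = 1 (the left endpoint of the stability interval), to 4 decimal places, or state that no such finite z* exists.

z* = -5.8333.

Test eqn y'=λy, z=hλ:
  k1=λy_n ⇒ h·k1=z·y_n;  k2=λ(1+2/5z)y_n ⇒ h·k2=z(1+2/5z)y_n
  y_{n+1}/y_n = 1 + 4/7z + 3/7z(1+2/5z) = 1 + z + 6/35z²
  so R(z) = 1 + z + 6/35z².

Find x<0 with |R(x)|<1.
x=-1.79: |R|=0.2407
R=1: x+6/35x²=0 ⇒ x=−35/6=-5.8333; min R=1−1/(4·6/35)=-0.4583>−1
Confirm numerically:
  x=-4.797: |R|=0.14778 <1
  x=-4.271: |R|=0.14390 <1
  x=-3.823: |R|=0.31752 <1
  x=-2.419: |R|=0.41588 <1
  x=-6.359: |R|=1.57304 >1
  x=-6.180: |R|=1.36727 >1
So |R|<1 on (-5.8333, 0).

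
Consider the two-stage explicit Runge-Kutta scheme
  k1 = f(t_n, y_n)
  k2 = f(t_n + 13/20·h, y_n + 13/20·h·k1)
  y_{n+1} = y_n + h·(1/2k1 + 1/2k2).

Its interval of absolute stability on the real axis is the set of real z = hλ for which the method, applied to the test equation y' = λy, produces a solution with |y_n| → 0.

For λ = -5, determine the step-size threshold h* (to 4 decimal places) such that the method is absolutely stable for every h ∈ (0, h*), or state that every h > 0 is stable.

With y'=λy (z=hλ):
  k1=λy_n ⇒ h·k1=z·y_n;  k2=λ(1+13/20z)y_n ⇒ h·k2=z(1+13/20z)y_n
  y_{n+1}/y_n = 1 + 1/2z + 1/2z(1+13/20z) = 1 + z + 13/40z²
  R(z) = 1 + z + 13/40z².

Boundary: |R(x)|=1, x<0.
x=-0.98: |R|=0.3321
R=1: x+13/40x²=0 ⇒ x=−40/13=-3.0769; min R=1−1/(4·13/40)=0.2308>−1
Confirm numerically:
  x=-2.426: |R|=0.48678 <1
  x=-1.894: |R|=0.27185 <1
  x=-1.482: |R|=0.23181 <1
  x=-3.235: |R|=1.16620 >1
  x=-3.162: |R|=1.08743 >1
Interval (-3.0769, 0).

(-3.0769,0); λ=-5 ⇒ h* = (40/13)/5 = 0.6154.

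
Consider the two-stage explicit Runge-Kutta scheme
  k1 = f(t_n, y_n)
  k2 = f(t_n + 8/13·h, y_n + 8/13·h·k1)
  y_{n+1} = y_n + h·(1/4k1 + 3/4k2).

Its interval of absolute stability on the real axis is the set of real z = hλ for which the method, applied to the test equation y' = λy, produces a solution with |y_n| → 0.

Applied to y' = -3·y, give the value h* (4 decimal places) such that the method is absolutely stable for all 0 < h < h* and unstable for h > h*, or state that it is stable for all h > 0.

(-2.1667,0); λ=-3 ⇒ h* = (13/6)/3 = 0.7222.

Test eqn y'=λy, z=hλ:
  k1=λy_n ⇒ h·k1=z·y_n;  k2=λ(1+8/13z)y_n ⇒ h·k2=z(1+8/13z)y_n
  y_{n+1}/y_n = 1 + 1/4z + 3/4z(1+8/13z) = 1 + z + 6/13z²
  Hence R(z) = 1 + z + 6/13z².

Boundary: |R(x)|=1, x<0.
x=-0.98: |R|=0.4633
R=1: x+6/13x²=0 ⇒ x=−13/6=-2.1667; min R=1−1/(4·6/13)=0.4583>−1
Confirm numerically:
  x=-1.987: |R|=0.83523 <1
  x=-1.529: |R|=0.55000 <1
  x=-1.197: |R|=0.46430 <1
  x=-2.477: |R|=1.35478 >1
  x=-2.289: |R|=1.12924 >1
Interval (-2.1667, 0).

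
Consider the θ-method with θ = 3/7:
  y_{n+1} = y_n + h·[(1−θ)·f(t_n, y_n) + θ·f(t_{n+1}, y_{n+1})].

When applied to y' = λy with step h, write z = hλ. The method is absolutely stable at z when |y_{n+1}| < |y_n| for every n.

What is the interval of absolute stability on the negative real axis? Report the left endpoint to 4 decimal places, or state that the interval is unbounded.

z∈(-14.0000,0).

Test eqn y'=λy, z=hλ:
  y_{n+1} = y_n + z·[4/7·y_n + 3/7·y_{n+1}] ⇒ (1 − 3/7z)y_{n+1} = (1 + 4/7z)y_n
  R(z) = (1 + 4/7z)/(1 − 3/7z).

Solve |R(x)|<1 on ℝ⁻.
x=-0.43: |R|=0.6369
R=−1: 1+4/7x = −1+3/7x ⇒ -1/7x=2 ⇒ x=2/(-1/7)=-14.0000
Confirm numerically:
  x=-7.876: |R|=0.80005 <1
  x=-7.193: |R|=0.76182 <1
  x=-6.683: |R|=0.72949 <1
  x=-14.452: |R|=1.00898 >1
  x=-14.272: |R|=1.00546 >1
Interval (-14.0000, 0).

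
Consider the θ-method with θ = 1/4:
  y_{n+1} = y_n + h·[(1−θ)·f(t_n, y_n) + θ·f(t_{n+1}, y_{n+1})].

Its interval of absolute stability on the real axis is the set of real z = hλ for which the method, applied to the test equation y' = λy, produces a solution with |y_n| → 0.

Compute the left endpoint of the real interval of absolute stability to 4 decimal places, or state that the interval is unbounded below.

left endpoint -4.0000.

With y'=λy (z=hλ):
  y_{n+1} = y_n + z·[3/4·y_n + 1/4·y_{n+1}] ⇒ (1 − 1/4z)y_{n+1} = (1 + 3/4z)y_n
  Hence R(z) = (1 + 3/4z)/(1 − 1/4z).

Solve |R(x)|<1 on ℝ⁻.
x=-1.13: |R|=0.1189
R=−1: 1+3/4x = −1+1/4x ⇒ -1/2x=2 ⇒ x=2/(-1/2)=-4.0000
Confirm numerically:
  x=-3.341: |R|=0.82046 <1
  x=-2.703: |R|=0.61301 <1
  x=-2.104: |R|=0.37877 <1
  x=-2.040: |R|=0.35099 <1
  x=-4.447: |R|=1.10584 >1
  x=-4.271: |R|=1.06553 >1
So |R|<1 on (-4.0000, 0).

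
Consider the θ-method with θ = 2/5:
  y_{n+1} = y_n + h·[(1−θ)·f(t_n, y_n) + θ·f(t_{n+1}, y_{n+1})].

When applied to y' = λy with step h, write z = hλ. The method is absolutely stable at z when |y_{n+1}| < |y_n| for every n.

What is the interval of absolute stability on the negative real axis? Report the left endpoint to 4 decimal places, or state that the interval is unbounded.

(-10.0000, 0).

On y'=λy, z=hλ:
  y_{n+1} = y_n + z·[3/5·y_n + 2/5·y_{n+1}] ⇒ (1 − 2/5z)y_{n+1} = (1 + 3/5z)y_n
  so R(z) = (1 + 3/5z)/(1 − 2/5z).

Boundary: |R(x)|=1, x<0.
x=-1.78: |R|=0.0397
R=−1: 1+3/5x = −1+2/5x ⇒ -1/5x=2 ⇒ x=2/(-1/5)=-10.0000
Confirm numerically:
  x=-9.631: |R|=0.98479 <1
  x=-8.777: |R|=0.94577 <1
  x=-7.753: |R|=0.89042 <1
  x=-10.094: |R|=1.00373 >1
  x=-10.050: |R|=1.00199 >1
Interval (-10.0000, 0).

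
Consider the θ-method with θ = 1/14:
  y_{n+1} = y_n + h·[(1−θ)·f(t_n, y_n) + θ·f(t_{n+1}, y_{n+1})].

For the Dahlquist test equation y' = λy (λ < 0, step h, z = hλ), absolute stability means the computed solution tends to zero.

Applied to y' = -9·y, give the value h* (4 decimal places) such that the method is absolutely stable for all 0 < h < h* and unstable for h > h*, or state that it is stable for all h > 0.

(-2.3333,0); λ=-9 ⇒ h* = (7/3)/9 = 0.2593.

Set f=λy, z=hλ:
  y_{n+1} = y_n + z·[13/14·y_n + 1/14·y_{n+1}] ⇒ (1 − 1/14z)y_{n+1} = (1 + 13/14z)y_n
  so R(z) = (1 + 13/14z)/(1 − 1/14z).

Solve |R(x)|<1 on ℝ⁻.
x=-0.57: |R|=0.4523
R=−1: 1+13/14x = −1+1/14x ⇒ -6/7x=2 ⇒ x=2/(-6/7)=-2.3333
Confirm numerically:
  x=-2.194: |R|=0.89675 <1
  x=-1.746: |R|=0.55239 <1
  x=-1.613: |R|=0.44636 <1
  x=-1.469: |R|=0.32950 <1
  x=-2.874: |R|=1.38450 >1
  x=-2.713: |R|=1.27260 >1
  x=-2.486: |R|=1.11112 >1
So |R|<1 on (-2.3333, 0).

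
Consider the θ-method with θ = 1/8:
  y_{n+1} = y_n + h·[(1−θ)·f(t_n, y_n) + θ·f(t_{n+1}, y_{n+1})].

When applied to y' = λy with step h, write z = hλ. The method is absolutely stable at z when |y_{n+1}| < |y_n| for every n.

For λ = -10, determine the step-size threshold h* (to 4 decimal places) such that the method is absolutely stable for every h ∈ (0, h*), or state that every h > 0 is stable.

Test eqn y'=λy, z=hλ:
  y_{n+1} = y_n + z·[7/8·y_n + 1/8·y_{n+1}] ⇒ (1 − 1/8z)y_{n+1} = (1 + 7/8z)y_n
  R(z) = (1 + 7/8z)/(1 − 1/8z).

Solve |R(x)|<1 on ℝ⁻.
x=-1.59: |R|=0.3264
R=−1: 1+7/8x = −1+1/8x ⇒ -3/4x=2 ⇒ x=2/(-3/4)=-2.6667
Confirm numerically:
  x=-2.636: |R|=0.98270 <1
  x=-1.363: |R|=0.16458 <1
  x=-1.239: |R|=0.07284 <1
  x=-1.185: |R|=0.03212 <1
  x=-3.109: |R|=1.23891 >1
  x=-2.740: |R|=1.04097 >1
Stable set (-2.6667, 0).

(-2.6667,0); λ=-10 ⇒ h* = (8/3)/10 = 0.2667.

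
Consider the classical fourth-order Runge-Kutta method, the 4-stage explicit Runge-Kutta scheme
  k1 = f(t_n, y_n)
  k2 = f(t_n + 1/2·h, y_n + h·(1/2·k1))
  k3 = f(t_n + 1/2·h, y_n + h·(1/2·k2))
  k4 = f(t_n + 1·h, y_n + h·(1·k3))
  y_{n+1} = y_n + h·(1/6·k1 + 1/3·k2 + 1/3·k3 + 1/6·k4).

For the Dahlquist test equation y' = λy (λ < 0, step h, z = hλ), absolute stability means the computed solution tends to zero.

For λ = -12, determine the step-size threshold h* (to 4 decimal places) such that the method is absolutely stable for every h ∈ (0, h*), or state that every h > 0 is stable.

Test eqn y'=λy, z=hλ:
  order 4, 4-stage ⇒ R(z)=1+z+z^2/2+z^3/6+z^4/24
  (e.g. R(-0.58)=0.56040, |R|=0.56040)

Need |R(x)|<1, x<0.
x=-0.58: |R|=0.5604
|R(-2.86)|=1.1186 |R(-1.84)|=0.2921 |R(-1.61)|=0.2705
Bisect:
  x_lo=-3.4823 |R|=2.6699  x_hi=-0.3586 |R|=0.6987
  mid=-1.92041 |R|=0.30989 →hi
  mid=-2.70133 |R|=0.88062 →hi
  mid=-3.09179 |R|=1.56938 →lo
  mid=-2.89656 |R|=1.18114 →lo
  mid=-2.79895 |R|=1.02078 →lo
  mid=-2.75014 |R|=0.94828 →hi
  mid=-2.77454 |R|=0.98391 →hi
  mid=-2.78675 |R|=1.00219 →lo
  ...
  [-2.78541,-2.78522] ⇒ x*=-2.7853
Interval (-2.7853, 0).

(-2.7853,0); λ=-12 ⇒ h* = 0.2321.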